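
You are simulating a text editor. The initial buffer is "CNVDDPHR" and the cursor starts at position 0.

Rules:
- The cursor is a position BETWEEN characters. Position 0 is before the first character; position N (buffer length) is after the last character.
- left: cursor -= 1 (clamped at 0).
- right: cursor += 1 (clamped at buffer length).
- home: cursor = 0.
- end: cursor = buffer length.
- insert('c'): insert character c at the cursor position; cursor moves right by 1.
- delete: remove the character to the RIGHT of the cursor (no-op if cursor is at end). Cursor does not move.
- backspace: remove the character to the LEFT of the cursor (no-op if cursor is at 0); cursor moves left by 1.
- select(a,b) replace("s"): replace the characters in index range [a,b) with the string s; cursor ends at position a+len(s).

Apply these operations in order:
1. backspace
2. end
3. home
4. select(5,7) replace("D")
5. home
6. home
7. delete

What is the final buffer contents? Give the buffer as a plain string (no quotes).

After op 1 (backspace): buf='CNVDDPHR' cursor=0
After op 2 (end): buf='CNVDDPHR' cursor=8
After op 3 (home): buf='CNVDDPHR' cursor=0
After op 4 (select(5,7) replace("D")): buf='CNVDDDR' cursor=6
After op 5 (home): buf='CNVDDDR' cursor=0
After op 6 (home): buf='CNVDDDR' cursor=0
After op 7 (delete): buf='NVDDDR' cursor=0

Answer: NVDDDR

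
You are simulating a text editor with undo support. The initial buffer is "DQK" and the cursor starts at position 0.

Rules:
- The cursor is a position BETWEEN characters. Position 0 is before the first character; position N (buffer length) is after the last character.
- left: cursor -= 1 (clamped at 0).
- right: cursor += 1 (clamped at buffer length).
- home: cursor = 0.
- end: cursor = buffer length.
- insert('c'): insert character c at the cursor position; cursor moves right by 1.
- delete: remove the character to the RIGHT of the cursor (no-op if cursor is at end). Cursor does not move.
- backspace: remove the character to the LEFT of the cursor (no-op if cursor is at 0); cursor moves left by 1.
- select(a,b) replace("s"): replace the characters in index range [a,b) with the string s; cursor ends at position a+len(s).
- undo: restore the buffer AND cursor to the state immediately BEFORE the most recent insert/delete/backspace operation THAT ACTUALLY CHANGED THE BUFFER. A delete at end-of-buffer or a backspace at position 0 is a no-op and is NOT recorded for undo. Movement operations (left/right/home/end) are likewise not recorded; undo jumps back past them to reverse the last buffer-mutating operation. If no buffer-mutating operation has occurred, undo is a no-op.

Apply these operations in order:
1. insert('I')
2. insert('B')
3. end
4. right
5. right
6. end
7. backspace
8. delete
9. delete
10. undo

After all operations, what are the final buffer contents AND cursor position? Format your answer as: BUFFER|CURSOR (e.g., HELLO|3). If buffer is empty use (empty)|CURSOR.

Answer: IBDQK|5

Derivation:
After op 1 (insert('I')): buf='IDQK' cursor=1
After op 2 (insert('B')): buf='IBDQK' cursor=2
After op 3 (end): buf='IBDQK' cursor=5
After op 4 (right): buf='IBDQK' cursor=5
After op 5 (right): buf='IBDQK' cursor=5
After op 6 (end): buf='IBDQK' cursor=5
After op 7 (backspace): buf='IBDQ' cursor=4
After op 8 (delete): buf='IBDQ' cursor=4
After op 9 (delete): buf='IBDQ' cursor=4
After op 10 (undo): buf='IBDQK' cursor=5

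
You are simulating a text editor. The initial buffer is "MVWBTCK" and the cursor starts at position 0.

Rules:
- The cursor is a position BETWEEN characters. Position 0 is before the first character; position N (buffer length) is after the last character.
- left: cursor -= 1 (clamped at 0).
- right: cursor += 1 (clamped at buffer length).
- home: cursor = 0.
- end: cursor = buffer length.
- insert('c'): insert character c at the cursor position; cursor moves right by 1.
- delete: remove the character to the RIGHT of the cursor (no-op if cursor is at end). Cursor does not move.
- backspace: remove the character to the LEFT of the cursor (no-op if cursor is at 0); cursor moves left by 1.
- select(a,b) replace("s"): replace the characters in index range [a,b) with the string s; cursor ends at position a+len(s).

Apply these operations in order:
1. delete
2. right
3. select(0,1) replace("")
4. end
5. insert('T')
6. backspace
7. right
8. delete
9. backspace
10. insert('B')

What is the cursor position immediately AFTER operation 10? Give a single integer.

After op 1 (delete): buf='VWBTCK' cursor=0
After op 2 (right): buf='VWBTCK' cursor=1
After op 3 (select(0,1) replace("")): buf='WBTCK' cursor=0
After op 4 (end): buf='WBTCK' cursor=5
After op 5 (insert('T')): buf='WBTCKT' cursor=6
After op 6 (backspace): buf='WBTCK' cursor=5
After op 7 (right): buf='WBTCK' cursor=5
After op 8 (delete): buf='WBTCK' cursor=5
After op 9 (backspace): buf='WBTC' cursor=4
After op 10 (insert('B')): buf='WBTCB' cursor=5

Answer: 5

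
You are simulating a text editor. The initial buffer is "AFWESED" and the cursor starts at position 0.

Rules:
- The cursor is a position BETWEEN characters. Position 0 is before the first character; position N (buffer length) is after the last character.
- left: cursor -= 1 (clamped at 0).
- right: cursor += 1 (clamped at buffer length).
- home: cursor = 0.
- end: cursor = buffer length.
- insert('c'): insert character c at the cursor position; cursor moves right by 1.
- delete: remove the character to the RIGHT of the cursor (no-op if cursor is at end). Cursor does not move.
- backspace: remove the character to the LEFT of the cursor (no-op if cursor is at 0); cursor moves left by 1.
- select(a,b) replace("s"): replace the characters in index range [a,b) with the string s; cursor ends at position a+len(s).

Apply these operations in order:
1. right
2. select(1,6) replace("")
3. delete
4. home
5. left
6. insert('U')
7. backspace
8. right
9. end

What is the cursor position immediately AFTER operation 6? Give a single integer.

After op 1 (right): buf='AFWESED' cursor=1
After op 2 (select(1,6) replace("")): buf='AD' cursor=1
After op 3 (delete): buf='A' cursor=1
After op 4 (home): buf='A' cursor=0
After op 5 (left): buf='A' cursor=0
After op 6 (insert('U')): buf='UA' cursor=1

Answer: 1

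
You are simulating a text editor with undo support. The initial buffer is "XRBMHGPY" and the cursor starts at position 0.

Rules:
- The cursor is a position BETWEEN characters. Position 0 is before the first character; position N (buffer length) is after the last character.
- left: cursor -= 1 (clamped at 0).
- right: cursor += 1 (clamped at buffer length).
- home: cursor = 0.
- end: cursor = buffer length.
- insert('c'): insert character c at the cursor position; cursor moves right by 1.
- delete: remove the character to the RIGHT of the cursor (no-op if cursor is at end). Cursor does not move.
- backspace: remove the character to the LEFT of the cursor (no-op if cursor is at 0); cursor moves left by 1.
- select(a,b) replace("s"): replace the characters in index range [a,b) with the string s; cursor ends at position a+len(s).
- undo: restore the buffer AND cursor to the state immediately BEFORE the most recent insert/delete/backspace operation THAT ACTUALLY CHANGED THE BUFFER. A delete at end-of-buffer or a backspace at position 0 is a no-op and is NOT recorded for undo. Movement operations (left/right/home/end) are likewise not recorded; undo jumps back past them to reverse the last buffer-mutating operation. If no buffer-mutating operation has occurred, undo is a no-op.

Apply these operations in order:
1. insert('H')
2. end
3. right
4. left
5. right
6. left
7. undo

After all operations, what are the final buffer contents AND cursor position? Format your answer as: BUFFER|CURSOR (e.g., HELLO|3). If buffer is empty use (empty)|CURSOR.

Answer: XRBMHGPY|0

Derivation:
After op 1 (insert('H')): buf='HXRBMHGPY' cursor=1
After op 2 (end): buf='HXRBMHGPY' cursor=9
After op 3 (right): buf='HXRBMHGPY' cursor=9
After op 4 (left): buf='HXRBMHGPY' cursor=8
After op 5 (right): buf='HXRBMHGPY' cursor=9
After op 6 (left): buf='HXRBMHGPY' cursor=8
After op 7 (undo): buf='XRBMHGPY' cursor=0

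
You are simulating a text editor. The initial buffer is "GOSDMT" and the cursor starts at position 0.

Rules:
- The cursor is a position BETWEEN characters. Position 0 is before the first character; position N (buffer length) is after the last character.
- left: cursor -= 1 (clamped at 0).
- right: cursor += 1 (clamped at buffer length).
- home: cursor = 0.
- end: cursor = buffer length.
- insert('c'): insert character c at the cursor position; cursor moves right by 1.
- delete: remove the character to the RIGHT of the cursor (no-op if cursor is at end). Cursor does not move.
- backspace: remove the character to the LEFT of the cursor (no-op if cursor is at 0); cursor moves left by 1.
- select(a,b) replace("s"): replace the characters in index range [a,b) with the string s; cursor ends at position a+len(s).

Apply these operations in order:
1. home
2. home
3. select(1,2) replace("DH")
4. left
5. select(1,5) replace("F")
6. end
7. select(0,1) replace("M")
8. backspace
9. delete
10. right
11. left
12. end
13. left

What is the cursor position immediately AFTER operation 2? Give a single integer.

Answer: 0

Derivation:
After op 1 (home): buf='GOSDMT' cursor=0
After op 2 (home): buf='GOSDMT' cursor=0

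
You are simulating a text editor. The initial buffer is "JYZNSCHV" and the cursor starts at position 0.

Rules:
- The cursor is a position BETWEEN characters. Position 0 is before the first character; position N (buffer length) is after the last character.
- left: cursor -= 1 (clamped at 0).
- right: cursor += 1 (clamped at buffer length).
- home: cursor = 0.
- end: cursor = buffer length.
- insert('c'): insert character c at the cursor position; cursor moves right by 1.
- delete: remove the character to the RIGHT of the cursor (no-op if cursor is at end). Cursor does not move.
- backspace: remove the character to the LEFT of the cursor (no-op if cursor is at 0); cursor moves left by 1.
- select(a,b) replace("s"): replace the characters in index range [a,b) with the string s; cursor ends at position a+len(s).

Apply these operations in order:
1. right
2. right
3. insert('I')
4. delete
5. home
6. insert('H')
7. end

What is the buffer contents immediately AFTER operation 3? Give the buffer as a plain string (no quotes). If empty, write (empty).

Answer: JYIZNSCHV

Derivation:
After op 1 (right): buf='JYZNSCHV' cursor=1
After op 2 (right): buf='JYZNSCHV' cursor=2
After op 3 (insert('I')): buf='JYIZNSCHV' cursor=3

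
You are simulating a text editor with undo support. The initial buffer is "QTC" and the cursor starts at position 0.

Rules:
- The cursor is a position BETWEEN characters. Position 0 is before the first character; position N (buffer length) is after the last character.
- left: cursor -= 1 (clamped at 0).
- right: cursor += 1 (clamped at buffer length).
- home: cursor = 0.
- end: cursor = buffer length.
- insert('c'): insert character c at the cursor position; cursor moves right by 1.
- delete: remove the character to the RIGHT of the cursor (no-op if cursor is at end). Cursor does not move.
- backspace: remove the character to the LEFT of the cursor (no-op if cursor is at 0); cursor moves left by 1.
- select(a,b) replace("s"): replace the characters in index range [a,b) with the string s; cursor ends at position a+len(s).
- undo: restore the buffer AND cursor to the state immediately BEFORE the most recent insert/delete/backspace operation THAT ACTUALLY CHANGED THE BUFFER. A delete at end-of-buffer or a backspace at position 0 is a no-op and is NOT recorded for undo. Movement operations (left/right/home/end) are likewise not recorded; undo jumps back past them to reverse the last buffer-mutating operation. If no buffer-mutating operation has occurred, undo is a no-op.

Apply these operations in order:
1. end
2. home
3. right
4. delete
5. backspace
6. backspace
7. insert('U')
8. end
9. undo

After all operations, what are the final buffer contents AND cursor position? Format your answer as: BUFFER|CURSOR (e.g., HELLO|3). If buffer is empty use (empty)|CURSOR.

After op 1 (end): buf='QTC' cursor=3
After op 2 (home): buf='QTC' cursor=0
After op 3 (right): buf='QTC' cursor=1
After op 4 (delete): buf='QC' cursor=1
After op 5 (backspace): buf='C' cursor=0
After op 6 (backspace): buf='C' cursor=0
After op 7 (insert('U')): buf='UC' cursor=1
After op 8 (end): buf='UC' cursor=2
After op 9 (undo): buf='C' cursor=0

Answer: C|0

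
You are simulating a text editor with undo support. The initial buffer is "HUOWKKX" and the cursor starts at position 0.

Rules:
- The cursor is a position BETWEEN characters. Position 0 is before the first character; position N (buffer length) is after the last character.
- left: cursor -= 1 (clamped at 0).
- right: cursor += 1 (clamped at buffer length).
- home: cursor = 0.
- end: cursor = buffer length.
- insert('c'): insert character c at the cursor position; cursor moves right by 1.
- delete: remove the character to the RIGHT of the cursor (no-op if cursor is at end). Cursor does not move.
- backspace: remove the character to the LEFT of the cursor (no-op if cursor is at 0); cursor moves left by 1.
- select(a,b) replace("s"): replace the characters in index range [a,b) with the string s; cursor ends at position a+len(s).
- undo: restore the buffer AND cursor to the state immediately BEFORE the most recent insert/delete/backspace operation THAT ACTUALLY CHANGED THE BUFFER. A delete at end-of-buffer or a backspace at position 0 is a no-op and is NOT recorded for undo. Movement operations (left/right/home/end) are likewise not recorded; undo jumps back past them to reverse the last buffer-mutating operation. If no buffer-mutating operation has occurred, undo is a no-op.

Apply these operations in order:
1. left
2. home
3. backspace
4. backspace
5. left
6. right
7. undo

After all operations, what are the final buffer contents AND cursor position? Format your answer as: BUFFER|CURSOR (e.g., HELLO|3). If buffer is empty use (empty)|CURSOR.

Answer: HUOWKKX|1

Derivation:
After op 1 (left): buf='HUOWKKX' cursor=0
After op 2 (home): buf='HUOWKKX' cursor=0
After op 3 (backspace): buf='HUOWKKX' cursor=0
After op 4 (backspace): buf='HUOWKKX' cursor=0
After op 5 (left): buf='HUOWKKX' cursor=0
After op 6 (right): buf='HUOWKKX' cursor=1
After op 7 (undo): buf='HUOWKKX' cursor=1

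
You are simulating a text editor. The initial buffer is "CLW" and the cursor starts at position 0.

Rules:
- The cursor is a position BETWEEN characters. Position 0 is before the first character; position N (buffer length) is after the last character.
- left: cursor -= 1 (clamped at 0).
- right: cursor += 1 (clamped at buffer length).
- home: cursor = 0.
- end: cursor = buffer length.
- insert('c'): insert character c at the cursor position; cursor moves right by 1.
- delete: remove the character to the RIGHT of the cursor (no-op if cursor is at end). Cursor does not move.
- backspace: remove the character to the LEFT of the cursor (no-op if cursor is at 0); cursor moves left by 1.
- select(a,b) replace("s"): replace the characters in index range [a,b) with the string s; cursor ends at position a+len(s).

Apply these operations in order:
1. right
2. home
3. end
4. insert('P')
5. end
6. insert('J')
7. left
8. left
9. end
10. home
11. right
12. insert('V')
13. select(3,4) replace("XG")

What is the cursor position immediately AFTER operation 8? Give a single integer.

Answer: 3

Derivation:
After op 1 (right): buf='CLW' cursor=1
After op 2 (home): buf='CLW' cursor=0
After op 3 (end): buf='CLW' cursor=3
After op 4 (insert('P')): buf='CLWP' cursor=4
After op 5 (end): buf='CLWP' cursor=4
After op 6 (insert('J')): buf='CLWPJ' cursor=5
After op 7 (left): buf='CLWPJ' cursor=4
After op 8 (left): buf='CLWPJ' cursor=3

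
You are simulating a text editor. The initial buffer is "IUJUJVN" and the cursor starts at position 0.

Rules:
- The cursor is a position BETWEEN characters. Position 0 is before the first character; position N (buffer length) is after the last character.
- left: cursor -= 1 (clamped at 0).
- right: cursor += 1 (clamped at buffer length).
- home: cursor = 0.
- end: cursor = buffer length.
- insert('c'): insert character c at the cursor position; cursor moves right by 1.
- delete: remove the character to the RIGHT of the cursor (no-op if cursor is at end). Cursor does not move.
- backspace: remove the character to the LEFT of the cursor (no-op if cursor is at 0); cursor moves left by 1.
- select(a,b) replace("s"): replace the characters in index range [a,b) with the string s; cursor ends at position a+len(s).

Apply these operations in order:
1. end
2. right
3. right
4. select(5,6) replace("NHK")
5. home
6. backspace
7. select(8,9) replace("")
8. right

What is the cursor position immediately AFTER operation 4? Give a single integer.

After op 1 (end): buf='IUJUJVN' cursor=7
After op 2 (right): buf='IUJUJVN' cursor=7
After op 3 (right): buf='IUJUJVN' cursor=7
After op 4 (select(5,6) replace("NHK")): buf='IUJUJNHKN' cursor=8

Answer: 8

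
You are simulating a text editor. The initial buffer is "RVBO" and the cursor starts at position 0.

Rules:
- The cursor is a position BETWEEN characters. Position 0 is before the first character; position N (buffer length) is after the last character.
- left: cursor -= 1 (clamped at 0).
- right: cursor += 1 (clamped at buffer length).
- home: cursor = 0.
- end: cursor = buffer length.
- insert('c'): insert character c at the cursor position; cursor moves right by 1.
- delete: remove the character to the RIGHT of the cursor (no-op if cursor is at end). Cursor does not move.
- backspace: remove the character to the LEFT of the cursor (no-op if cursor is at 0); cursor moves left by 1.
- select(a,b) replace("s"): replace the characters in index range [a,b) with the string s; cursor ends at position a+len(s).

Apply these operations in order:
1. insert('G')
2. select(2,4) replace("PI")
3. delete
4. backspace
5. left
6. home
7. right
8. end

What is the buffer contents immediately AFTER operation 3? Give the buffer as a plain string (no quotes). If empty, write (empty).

After op 1 (insert('G')): buf='GRVBO' cursor=1
After op 2 (select(2,4) replace("PI")): buf='GRPIO' cursor=4
After op 3 (delete): buf='GRPI' cursor=4

Answer: GRPI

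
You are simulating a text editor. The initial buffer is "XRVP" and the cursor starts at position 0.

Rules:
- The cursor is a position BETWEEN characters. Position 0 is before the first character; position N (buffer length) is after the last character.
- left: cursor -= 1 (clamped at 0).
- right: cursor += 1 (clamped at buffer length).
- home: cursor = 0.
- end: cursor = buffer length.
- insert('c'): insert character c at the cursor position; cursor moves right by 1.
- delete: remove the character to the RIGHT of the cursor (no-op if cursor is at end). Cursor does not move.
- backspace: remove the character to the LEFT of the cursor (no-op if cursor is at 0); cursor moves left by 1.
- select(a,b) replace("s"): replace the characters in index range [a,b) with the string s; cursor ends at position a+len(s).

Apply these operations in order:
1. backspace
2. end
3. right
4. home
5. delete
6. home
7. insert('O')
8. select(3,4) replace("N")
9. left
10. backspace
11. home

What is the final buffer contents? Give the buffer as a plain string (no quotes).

Answer: ORN

Derivation:
After op 1 (backspace): buf='XRVP' cursor=0
After op 2 (end): buf='XRVP' cursor=4
After op 3 (right): buf='XRVP' cursor=4
After op 4 (home): buf='XRVP' cursor=0
After op 5 (delete): buf='RVP' cursor=0
After op 6 (home): buf='RVP' cursor=0
After op 7 (insert('O')): buf='ORVP' cursor=1
After op 8 (select(3,4) replace("N")): buf='ORVN' cursor=4
After op 9 (left): buf='ORVN' cursor=3
After op 10 (backspace): buf='ORN' cursor=2
After op 11 (home): buf='ORN' cursor=0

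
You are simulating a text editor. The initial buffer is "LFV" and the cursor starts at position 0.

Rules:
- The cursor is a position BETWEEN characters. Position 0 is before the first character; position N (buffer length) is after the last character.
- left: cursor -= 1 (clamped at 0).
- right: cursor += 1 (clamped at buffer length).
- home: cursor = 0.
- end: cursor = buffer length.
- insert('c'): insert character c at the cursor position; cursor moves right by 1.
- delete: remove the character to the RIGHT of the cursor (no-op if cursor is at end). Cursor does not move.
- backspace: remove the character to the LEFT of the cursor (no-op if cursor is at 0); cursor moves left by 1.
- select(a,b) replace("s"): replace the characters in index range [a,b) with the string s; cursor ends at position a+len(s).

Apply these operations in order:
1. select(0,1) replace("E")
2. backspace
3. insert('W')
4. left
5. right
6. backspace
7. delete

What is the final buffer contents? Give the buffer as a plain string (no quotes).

After op 1 (select(0,1) replace("E")): buf='EFV' cursor=1
After op 2 (backspace): buf='FV' cursor=0
After op 3 (insert('W')): buf='WFV' cursor=1
After op 4 (left): buf='WFV' cursor=0
After op 5 (right): buf='WFV' cursor=1
After op 6 (backspace): buf='FV' cursor=0
After op 7 (delete): buf='V' cursor=0

Answer: V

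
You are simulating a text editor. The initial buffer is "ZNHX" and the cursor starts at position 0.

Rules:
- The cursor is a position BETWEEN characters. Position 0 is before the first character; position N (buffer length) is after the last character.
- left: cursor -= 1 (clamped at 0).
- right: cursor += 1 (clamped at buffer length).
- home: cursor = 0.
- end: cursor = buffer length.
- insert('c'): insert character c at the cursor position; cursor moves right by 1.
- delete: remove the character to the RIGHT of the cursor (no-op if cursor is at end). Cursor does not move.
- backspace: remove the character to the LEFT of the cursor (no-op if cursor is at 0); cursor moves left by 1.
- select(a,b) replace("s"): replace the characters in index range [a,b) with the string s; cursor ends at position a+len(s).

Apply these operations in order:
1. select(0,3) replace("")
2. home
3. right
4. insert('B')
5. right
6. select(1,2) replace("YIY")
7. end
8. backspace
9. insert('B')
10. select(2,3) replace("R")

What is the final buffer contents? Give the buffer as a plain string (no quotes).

After op 1 (select(0,3) replace("")): buf='X' cursor=0
After op 2 (home): buf='X' cursor=0
After op 3 (right): buf='X' cursor=1
After op 4 (insert('B')): buf='XB' cursor=2
After op 5 (right): buf='XB' cursor=2
After op 6 (select(1,2) replace("YIY")): buf='XYIY' cursor=4
After op 7 (end): buf='XYIY' cursor=4
After op 8 (backspace): buf='XYI' cursor=3
After op 9 (insert('B')): buf='XYIB' cursor=4
After op 10 (select(2,3) replace("R")): buf='XYRB' cursor=3

Answer: XYRB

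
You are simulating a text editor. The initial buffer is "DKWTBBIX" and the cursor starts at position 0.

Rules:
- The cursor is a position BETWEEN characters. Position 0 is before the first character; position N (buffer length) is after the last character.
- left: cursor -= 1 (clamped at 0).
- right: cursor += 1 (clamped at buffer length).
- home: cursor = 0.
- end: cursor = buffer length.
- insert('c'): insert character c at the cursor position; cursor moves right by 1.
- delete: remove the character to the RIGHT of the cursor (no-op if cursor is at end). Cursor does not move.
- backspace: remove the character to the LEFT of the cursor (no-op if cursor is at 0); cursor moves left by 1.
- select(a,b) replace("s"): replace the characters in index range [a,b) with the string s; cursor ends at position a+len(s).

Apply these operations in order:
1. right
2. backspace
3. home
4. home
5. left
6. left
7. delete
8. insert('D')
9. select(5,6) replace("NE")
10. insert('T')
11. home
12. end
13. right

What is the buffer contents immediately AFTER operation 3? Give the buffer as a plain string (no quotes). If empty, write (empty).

After op 1 (right): buf='DKWTBBIX' cursor=1
After op 2 (backspace): buf='KWTBBIX' cursor=0
After op 3 (home): buf='KWTBBIX' cursor=0

Answer: KWTBBIX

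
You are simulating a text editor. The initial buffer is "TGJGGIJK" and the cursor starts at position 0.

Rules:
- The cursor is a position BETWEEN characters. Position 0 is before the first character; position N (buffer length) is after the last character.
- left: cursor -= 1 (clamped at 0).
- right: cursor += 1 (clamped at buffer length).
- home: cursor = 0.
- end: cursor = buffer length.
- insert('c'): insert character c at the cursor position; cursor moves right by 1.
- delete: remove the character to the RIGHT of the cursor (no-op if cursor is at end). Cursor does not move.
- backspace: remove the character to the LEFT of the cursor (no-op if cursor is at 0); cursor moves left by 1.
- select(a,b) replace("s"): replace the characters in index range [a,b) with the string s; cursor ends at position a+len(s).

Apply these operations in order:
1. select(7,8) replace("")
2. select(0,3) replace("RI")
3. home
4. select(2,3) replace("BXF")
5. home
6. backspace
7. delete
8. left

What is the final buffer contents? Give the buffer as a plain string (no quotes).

After op 1 (select(7,8) replace("")): buf='TGJGGIJ' cursor=7
After op 2 (select(0,3) replace("RI")): buf='RIGGIJ' cursor=2
After op 3 (home): buf='RIGGIJ' cursor=0
After op 4 (select(2,3) replace("BXF")): buf='RIBXFGIJ' cursor=5
After op 5 (home): buf='RIBXFGIJ' cursor=0
After op 6 (backspace): buf='RIBXFGIJ' cursor=0
After op 7 (delete): buf='IBXFGIJ' cursor=0
After op 8 (left): buf='IBXFGIJ' cursor=0

Answer: IBXFGIJ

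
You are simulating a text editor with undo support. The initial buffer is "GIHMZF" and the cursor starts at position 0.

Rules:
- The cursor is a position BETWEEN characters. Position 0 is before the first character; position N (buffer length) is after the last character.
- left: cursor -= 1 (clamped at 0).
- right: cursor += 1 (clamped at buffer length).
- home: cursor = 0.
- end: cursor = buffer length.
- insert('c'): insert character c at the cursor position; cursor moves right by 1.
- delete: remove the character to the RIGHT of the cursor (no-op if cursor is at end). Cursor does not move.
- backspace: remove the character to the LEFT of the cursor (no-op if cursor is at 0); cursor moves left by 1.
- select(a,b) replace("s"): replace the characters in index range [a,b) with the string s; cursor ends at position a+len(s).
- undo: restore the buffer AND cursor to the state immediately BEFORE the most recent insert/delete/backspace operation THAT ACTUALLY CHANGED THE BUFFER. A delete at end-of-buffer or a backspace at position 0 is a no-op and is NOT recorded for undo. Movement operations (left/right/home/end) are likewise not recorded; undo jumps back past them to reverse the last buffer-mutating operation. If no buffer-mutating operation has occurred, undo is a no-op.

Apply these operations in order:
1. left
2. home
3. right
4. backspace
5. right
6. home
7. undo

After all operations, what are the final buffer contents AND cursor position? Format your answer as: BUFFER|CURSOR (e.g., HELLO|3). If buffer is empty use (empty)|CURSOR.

After op 1 (left): buf='GIHMZF' cursor=0
After op 2 (home): buf='GIHMZF' cursor=0
After op 3 (right): buf='GIHMZF' cursor=1
After op 4 (backspace): buf='IHMZF' cursor=0
After op 5 (right): buf='IHMZF' cursor=1
After op 6 (home): buf='IHMZF' cursor=0
After op 7 (undo): buf='GIHMZF' cursor=1

Answer: GIHMZF|1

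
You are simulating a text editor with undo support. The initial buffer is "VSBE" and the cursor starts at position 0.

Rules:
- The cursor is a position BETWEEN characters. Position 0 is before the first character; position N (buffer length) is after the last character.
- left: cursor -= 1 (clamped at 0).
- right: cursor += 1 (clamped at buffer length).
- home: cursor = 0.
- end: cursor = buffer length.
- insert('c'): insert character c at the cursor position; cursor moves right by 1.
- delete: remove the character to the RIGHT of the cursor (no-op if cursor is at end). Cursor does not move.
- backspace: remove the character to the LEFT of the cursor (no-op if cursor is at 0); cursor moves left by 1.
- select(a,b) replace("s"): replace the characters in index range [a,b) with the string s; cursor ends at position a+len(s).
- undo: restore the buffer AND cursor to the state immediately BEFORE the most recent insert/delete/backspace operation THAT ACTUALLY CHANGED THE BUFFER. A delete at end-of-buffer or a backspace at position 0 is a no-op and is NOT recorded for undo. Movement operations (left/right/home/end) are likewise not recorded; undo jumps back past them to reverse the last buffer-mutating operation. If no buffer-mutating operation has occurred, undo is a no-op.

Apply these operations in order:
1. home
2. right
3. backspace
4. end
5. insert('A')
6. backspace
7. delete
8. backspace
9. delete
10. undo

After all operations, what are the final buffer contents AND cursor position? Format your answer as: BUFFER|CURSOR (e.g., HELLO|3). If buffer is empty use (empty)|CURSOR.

After op 1 (home): buf='VSBE' cursor=0
After op 2 (right): buf='VSBE' cursor=1
After op 3 (backspace): buf='SBE' cursor=0
After op 4 (end): buf='SBE' cursor=3
After op 5 (insert('A')): buf='SBEA' cursor=4
After op 6 (backspace): buf='SBE' cursor=3
After op 7 (delete): buf='SBE' cursor=3
After op 8 (backspace): buf='SB' cursor=2
After op 9 (delete): buf='SB' cursor=2
After op 10 (undo): buf='SBE' cursor=3

Answer: SBE|3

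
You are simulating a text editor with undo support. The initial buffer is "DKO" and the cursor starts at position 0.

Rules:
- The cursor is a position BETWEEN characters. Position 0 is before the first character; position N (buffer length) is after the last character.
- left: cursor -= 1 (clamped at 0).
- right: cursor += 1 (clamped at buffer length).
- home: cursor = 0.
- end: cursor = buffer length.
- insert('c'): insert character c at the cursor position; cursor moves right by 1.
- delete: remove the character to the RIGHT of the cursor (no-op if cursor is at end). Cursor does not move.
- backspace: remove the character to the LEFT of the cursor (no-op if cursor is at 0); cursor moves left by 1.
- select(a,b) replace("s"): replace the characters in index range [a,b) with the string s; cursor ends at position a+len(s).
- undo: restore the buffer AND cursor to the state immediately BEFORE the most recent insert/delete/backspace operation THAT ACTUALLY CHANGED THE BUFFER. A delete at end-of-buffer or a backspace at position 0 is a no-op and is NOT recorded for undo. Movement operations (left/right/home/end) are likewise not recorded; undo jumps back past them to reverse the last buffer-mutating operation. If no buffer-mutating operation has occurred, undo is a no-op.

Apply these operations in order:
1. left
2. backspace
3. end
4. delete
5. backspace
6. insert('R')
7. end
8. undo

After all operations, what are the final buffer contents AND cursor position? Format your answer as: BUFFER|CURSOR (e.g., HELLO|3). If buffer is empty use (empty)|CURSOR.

After op 1 (left): buf='DKO' cursor=0
After op 2 (backspace): buf='DKO' cursor=0
After op 3 (end): buf='DKO' cursor=3
After op 4 (delete): buf='DKO' cursor=3
After op 5 (backspace): buf='DK' cursor=2
After op 6 (insert('R')): buf='DKR' cursor=3
After op 7 (end): buf='DKR' cursor=3
After op 8 (undo): buf='DK' cursor=2

Answer: DK|2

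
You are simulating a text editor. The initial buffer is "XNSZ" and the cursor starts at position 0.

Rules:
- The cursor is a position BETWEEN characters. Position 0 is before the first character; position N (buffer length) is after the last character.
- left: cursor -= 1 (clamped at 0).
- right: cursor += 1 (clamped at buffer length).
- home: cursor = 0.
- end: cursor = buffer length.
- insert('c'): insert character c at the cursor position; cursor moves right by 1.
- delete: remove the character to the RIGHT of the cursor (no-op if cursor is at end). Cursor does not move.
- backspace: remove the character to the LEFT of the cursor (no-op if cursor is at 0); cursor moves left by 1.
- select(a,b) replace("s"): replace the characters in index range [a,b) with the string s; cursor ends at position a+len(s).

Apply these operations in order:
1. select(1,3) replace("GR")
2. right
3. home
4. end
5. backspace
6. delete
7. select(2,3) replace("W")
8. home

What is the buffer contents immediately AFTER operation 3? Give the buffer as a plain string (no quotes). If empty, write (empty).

Answer: XGRZ

Derivation:
After op 1 (select(1,3) replace("GR")): buf='XGRZ' cursor=3
After op 2 (right): buf='XGRZ' cursor=4
After op 3 (home): buf='XGRZ' cursor=0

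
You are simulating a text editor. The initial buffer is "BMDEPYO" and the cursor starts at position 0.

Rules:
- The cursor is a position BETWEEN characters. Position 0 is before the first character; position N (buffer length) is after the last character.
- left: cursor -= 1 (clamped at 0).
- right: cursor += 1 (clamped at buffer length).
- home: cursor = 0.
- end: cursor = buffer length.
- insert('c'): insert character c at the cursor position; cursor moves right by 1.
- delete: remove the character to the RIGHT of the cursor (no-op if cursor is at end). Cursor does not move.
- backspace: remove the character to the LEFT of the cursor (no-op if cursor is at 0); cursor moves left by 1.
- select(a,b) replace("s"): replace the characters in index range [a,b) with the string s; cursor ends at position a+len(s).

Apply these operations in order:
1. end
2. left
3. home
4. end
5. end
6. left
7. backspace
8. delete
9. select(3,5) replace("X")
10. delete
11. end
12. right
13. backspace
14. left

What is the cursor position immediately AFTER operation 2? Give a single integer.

After op 1 (end): buf='BMDEPYO' cursor=7
After op 2 (left): buf='BMDEPYO' cursor=6

Answer: 6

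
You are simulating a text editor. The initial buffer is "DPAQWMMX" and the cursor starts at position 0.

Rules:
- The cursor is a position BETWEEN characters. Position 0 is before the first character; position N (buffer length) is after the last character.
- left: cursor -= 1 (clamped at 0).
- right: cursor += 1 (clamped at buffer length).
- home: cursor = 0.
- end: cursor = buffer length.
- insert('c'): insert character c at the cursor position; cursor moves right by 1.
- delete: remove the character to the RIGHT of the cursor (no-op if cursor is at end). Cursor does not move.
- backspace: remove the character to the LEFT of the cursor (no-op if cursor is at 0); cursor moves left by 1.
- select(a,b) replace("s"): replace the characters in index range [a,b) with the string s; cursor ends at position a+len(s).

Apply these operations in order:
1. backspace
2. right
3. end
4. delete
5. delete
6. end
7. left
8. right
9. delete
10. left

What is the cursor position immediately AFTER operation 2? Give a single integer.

Answer: 1

Derivation:
After op 1 (backspace): buf='DPAQWMMX' cursor=0
After op 2 (right): buf='DPAQWMMX' cursor=1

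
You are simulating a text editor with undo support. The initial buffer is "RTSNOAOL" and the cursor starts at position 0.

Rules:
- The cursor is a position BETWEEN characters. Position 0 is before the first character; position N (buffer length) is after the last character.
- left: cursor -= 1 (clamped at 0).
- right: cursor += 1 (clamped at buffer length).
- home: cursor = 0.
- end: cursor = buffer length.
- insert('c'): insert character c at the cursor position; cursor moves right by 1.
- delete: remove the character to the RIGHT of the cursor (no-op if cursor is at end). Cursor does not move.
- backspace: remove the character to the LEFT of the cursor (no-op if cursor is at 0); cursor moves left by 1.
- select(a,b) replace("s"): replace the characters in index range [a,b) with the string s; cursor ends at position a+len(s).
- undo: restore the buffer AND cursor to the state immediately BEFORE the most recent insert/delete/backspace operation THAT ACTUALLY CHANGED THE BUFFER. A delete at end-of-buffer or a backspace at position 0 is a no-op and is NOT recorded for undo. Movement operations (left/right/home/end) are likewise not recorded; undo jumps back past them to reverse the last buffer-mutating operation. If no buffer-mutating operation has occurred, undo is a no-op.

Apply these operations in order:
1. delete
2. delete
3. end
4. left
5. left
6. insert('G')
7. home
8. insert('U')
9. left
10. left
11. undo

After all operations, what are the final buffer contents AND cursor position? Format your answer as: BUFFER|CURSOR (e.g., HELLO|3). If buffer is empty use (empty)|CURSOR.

After op 1 (delete): buf='TSNOAOL' cursor=0
After op 2 (delete): buf='SNOAOL' cursor=0
After op 3 (end): buf='SNOAOL' cursor=6
After op 4 (left): buf='SNOAOL' cursor=5
After op 5 (left): buf='SNOAOL' cursor=4
After op 6 (insert('G')): buf='SNOAGOL' cursor=5
After op 7 (home): buf='SNOAGOL' cursor=0
After op 8 (insert('U')): buf='USNOAGOL' cursor=1
After op 9 (left): buf='USNOAGOL' cursor=0
After op 10 (left): buf='USNOAGOL' cursor=0
After op 11 (undo): buf='SNOAGOL' cursor=0

Answer: SNOAGOL|0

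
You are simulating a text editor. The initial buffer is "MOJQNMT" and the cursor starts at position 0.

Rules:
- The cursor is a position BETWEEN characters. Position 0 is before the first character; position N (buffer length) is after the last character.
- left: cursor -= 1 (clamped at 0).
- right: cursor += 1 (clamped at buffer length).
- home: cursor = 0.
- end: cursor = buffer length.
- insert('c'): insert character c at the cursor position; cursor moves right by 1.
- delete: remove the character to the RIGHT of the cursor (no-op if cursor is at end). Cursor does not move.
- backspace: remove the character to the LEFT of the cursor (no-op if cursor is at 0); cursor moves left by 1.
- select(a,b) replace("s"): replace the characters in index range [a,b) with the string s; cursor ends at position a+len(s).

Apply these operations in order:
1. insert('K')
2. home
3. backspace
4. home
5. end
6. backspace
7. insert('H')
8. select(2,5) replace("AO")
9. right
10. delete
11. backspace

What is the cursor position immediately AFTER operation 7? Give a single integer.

After op 1 (insert('K')): buf='KMOJQNMT' cursor=1
After op 2 (home): buf='KMOJQNMT' cursor=0
After op 3 (backspace): buf='KMOJQNMT' cursor=0
After op 4 (home): buf='KMOJQNMT' cursor=0
After op 5 (end): buf='KMOJQNMT' cursor=8
After op 6 (backspace): buf='KMOJQNM' cursor=7
After op 7 (insert('H')): buf='KMOJQNMH' cursor=8

Answer: 8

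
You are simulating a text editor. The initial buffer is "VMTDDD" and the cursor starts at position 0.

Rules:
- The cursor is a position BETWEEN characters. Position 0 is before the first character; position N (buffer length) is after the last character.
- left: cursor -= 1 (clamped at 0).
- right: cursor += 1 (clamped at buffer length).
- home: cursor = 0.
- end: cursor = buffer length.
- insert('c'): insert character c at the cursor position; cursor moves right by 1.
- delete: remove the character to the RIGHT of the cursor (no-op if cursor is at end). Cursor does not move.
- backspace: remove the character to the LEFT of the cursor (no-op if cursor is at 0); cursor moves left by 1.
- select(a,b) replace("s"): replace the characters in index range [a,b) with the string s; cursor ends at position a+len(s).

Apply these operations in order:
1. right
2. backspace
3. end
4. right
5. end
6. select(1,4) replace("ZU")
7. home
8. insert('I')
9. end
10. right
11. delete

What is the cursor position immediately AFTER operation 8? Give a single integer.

Answer: 1

Derivation:
After op 1 (right): buf='VMTDDD' cursor=1
After op 2 (backspace): buf='MTDDD' cursor=0
After op 3 (end): buf='MTDDD' cursor=5
After op 4 (right): buf='MTDDD' cursor=5
After op 5 (end): buf='MTDDD' cursor=5
After op 6 (select(1,4) replace("ZU")): buf='MZUD' cursor=3
After op 7 (home): buf='MZUD' cursor=0
After op 8 (insert('I')): buf='IMZUD' cursor=1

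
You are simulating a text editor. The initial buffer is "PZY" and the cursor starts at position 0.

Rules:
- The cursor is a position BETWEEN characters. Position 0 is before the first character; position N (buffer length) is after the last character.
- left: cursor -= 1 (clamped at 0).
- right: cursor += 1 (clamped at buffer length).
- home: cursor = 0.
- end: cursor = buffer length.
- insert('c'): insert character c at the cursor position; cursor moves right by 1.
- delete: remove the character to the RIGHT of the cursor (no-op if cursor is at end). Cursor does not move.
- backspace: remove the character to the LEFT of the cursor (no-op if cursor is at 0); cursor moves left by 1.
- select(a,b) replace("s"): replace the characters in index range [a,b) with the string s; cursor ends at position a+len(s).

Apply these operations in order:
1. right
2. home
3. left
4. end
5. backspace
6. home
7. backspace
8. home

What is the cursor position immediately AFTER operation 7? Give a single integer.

After op 1 (right): buf='PZY' cursor=1
After op 2 (home): buf='PZY' cursor=0
After op 3 (left): buf='PZY' cursor=0
After op 4 (end): buf='PZY' cursor=3
After op 5 (backspace): buf='PZ' cursor=2
After op 6 (home): buf='PZ' cursor=0
After op 7 (backspace): buf='PZ' cursor=0

Answer: 0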